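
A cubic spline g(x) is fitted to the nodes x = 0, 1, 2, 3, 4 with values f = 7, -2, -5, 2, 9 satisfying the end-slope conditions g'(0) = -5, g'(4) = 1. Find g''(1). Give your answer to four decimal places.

With σ_i denoting the second derivative at x_i, h_i = 1, 1, 1, 1, and Δ_i = (y_(i+1) − y_i)/h_i = -9, -3, 7, 7:
  1·σ_0 + 4·σ_1 + 1·σ_2 = 6(Δ_1 - Δ_0) = 36
  1·σ_1 + 4·σ_2 + 1·σ_3 = 6(Δ_2 - Δ_1) = 60
  1·σ_2 + 4·σ_3 + 1·σ_4 = 6(Δ_3 - Δ_2) = 0
Clamped end conditions give two more equations: 2h_0·σ_0 + h_0·σ_1 = 6(Δ_0 - g'(0)) = -24 and h_3·σ_3 + 2h_3·σ_4 = 6(g'(4) - Δ_3) = -36.
Forward elimination and back-substitution give σ_0 = -120/7, σ_1 = 72/7, σ_2 = 12, σ_3 = 12/7, σ_4 = -132/7.

10.2857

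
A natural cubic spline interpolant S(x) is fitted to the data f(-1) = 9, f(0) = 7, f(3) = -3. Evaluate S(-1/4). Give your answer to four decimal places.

7.5547

Put σ_i = S'' at the i-th knot. Here h = (1, 3) and Δ = (-2, -10/3), so the interior equations h_(i-1)·σ_(i-1) + 2(h_(i-1)+h_i)·σ_i + h_i·σ_(i+1) = 6(Δ_i − Δ_(i-1)) read
  1·σ_0 + 8·σ_1 + 3·σ_2 = 6(Δ_1 - Δ_0) = -8
Natural end conditions: σ_0 = σ_2 = 0.
Forward elimination and back-substitution give σ_0 = 0, σ_1 = -1, σ_2 = 0.
On [-1, 0], S(x) = 9 - 11/6·(x + 1) + 0·(x + 1)² - 1/6·(x + 1)³.
With (x + 1) = 3/4: S(-1/4) = 967/128.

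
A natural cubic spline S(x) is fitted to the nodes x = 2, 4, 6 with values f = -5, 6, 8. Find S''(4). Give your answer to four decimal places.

Write m_i for S''(x_i). With h_i = 2, 2 and divided differences Δ_i = 11/2, 1, the continuity of S' gives the tridiagonal system
  2·m_0 + 8·m_1 + 2·m_2 = 6(Δ_1 - Δ_0) = -27
Natural end conditions: m_0 = m_2 = 0.
Solving the tridiagonal system: m_0 = 0, m_1 = -27/8, m_2 = 0.

-3.3750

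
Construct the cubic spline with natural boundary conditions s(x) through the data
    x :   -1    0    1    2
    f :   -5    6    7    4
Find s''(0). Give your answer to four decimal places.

-14.4000

With M_i denoting the second derivative at x_i, h_i = 1, 1, 1, and Δ_i = (y_(i+1) − y_i)/h_i = 11, 1, -3:
  1·M_0 + 4·M_1 + 1·M_2 = 6(Δ_1 - Δ_0) = -60
  1·M_1 + 4·M_2 + 1·M_3 = 6(Δ_2 - Δ_1) = -24
Natural end conditions: M_0 = M_3 = 0.
Solving: M_0 = 0, M_1 = -72/5, M_2 = -12/5, M_3 = 0.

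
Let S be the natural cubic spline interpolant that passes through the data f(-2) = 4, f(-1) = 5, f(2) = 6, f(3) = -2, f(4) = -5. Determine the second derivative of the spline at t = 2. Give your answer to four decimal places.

With m_i denoting the second derivative at x_i, h_i = 1, 3, 1, 1, and Δ_i = (y_(i+1) − y_i)/h_i = 1, 1/3, -8, -3:
  1·m_0 + 8·m_1 + 3·m_2 = 6(Δ_1 - Δ_0) = -4
  3·m_1 + 8·m_2 + 1·m_3 = 6(Δ_2 - Δ_1) = -50
  1·m_2 + 4·m_3 + 1·m_4 = 6(Δ_3 - Δ_2) = 30
Natural end conditions: m_0 = m_4 = 0.
Hence m_0 = 0, m_1 = 283/106, m_2 = -448/53, m_3 = 1019/106, m_4 = 0.

-8.4528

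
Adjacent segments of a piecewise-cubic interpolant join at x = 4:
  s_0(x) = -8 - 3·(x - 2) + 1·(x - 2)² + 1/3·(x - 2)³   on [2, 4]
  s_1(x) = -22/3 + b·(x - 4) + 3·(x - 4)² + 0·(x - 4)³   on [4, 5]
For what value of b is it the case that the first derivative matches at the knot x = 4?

s_0'(x) = -3 + 2·(x - 2) + 1·(x - 2)², so s_0'(4) = 5. On the right, s_1'(4) = b, so b = 5.

5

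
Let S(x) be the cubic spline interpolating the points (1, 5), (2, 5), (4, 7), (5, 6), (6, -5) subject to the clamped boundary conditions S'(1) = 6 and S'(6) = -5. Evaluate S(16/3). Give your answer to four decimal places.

With M_i denoting the second derivative at x_i, h_i = 1, 2, 1, 1, and Δ_i = (y_(i+1) − y_i)/h_i = 0, 1, -1, -11:
  1·M_0 + 6·M_1 + 2·M_2 = 6(Δ_1 - Δ_0) = 6
  2·M_1 + 6·M_2 + 1·M_3 = 6(Δ_2 - Δ_1) = -12
  1·M_2 + 4·M_3 + 1·M_4 = 6(Δ_3 - Δ_2) = -60
Clamped end conditions give two more equations: 2h_0·M_0 + h_0·M_1 = 6(Δ_0 - S'(1)) = -36 and h_3·M_3 + 2h_3·M_4 = 6(S'(6) - Δ_3) = 36.
Solving the tridiagonal system: M_0 = -161/8, M_1 = 17/4, M_2 = 5/16, M_3 = -179/8, M_4 = 467/16.
On [5, 6], S(x) = 6 - 269/32·(x - 5) - 179/16·(x - 5)² + 275/32·(x - 5)³.
With (x - 5) = 1/3: S(16/3) = 491/216.

2.2731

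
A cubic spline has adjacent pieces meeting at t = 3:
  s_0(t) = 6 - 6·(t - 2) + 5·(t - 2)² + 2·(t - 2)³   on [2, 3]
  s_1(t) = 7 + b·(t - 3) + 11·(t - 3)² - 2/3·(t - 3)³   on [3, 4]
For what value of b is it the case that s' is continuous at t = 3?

s_0'(t) = -6 + 10·(t - 2) + 6·(t - 2)², so s_0'(3) = 10. On the right, s_1'(3) = b, so b = 10.

10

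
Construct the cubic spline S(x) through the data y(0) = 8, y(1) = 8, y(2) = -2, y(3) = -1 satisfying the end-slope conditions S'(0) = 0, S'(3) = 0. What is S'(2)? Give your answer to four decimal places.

-5.2000

Put M_i = S'' at the i-th knot. Here h = (1, 1, 1) and Δ = (0, -10, 1), so the interior equations h_(i-1)·M_(i-1) + 2(h_(i-1)+h_i)·M_i + h_i·M_(i+1) = 6(Δ_i − Δ_(i-1)) read
  1·M_0 + 4·M_1 + 1·M_2 = 6(Δ_1 - Δ_0) = -60
  1·M_1 + 4·M_2 + 1·M_3 = 6(Δ_2 - Δ_1) = 66
Clamped end conditions give two more equations: 2h_0·M_0 + h_0·M_1 = 6(Δ_0 - S'(0)) = 0 and h_2·M_2 + 2h_2·M_3 = 6(S'(3) - Δ_2) = -6.
Hence M_0 = 62/5, M_1 = -124/5, M_2 = 134/5, M_3 = -82/5.
On [2, 3], S'(x) = b_2 + 2c_2·(x - 2) + 3d_2·(x - 2)² with b_2 = Δ_2 - h_2(2M_2 + M_3)/6 = -26/5, c_2 = M_2/2 = 67/5, d_2 = (M_3 - M_2)/(6h_2) = -36/5. So S'(2) = -26/5.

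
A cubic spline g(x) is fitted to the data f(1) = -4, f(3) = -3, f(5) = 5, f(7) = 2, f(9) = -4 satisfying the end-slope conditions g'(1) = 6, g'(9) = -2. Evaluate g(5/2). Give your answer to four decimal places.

Put M_i = g'' at the i-th knot. Here h = (2, 2, 2, 2) and Δ = (1/2, 4, -3/2, -3), so the interior equations h_(i-1)·M_(i-1) + 2(h_(i-1)+h_i)·M_i + h_i·M_(i+1) = 6(Δ_i − Δ_(i-1)) read
  2·M_0 + 8·M_1 + 2·M_2 = 6(Δ_1 - Δ_0) = 21
  2·M_1 + 8·M_2 + 2·M_3 = 6(Δ_2 - Δ_1) = -33
  2·M_2 + 8·M_3 + 2·M_4 = 6(Δ_3 - Δ_2) = -9
Clamped end conditions give two more equations: 2h_0·M_0 + h_0·M_1 = 6(Δ_0 - g'(1)) = -33 and h_3·M_3 + 2h_3·M_4 = 6(g'(9) - Δ_3) = 6.
Solving: M_0 = -659/56, M_1 = 197/28, M_2 = -47/8, M_3 = -1/28, M_4 = 85/56.
On [1, 3], g(x) = -4 + 6·(x - 1) - 659/112·(x - 1)² + 351/224·(x - 1)³.
With (x - 1) = 3/2: g(5/2) = -5287/1792.

-2.9503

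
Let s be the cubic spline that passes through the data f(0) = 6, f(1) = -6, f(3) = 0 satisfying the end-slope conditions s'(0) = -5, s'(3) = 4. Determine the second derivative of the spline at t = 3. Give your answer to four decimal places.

Write M_i for s''(x_i). With h_i = 1, 2 and divided differences Δ_i = -12, 3, the continuity of s' gives the tridiagonal system
  1·M_0 + 6·M_1 + 2·M_2 = 6(Δ_1 - Δ_0) = 90
Clamped end conditions give two more equations: 2h_0·M_0 + h_0·M_1 = 6(Δ_0 - s'(0)) = -42 and h_1·M_1 + 2h_1·M_2 = 6(s'(3) - Δ_1) = 6.
Solving the tridiagonal system: M_0 = -33, M_1 = 24, M_2 = -21/2.

-10.5000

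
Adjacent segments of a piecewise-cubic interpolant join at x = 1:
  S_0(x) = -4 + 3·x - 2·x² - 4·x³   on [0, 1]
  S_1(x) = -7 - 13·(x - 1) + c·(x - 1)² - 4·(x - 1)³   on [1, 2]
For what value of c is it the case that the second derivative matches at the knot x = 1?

S_0''(x) = -4 - 24·x, so S_0''(1) = -28. On the right, S_1''(1) = 2c, so c = -14.

-14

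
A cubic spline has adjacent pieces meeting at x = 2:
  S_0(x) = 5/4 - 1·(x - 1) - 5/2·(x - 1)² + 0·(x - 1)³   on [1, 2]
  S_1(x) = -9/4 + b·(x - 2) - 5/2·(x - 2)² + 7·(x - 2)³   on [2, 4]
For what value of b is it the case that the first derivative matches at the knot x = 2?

S_0'(x) = -1 - 5·(x - 1) + 0·(x - 1)², so S_0'(2) = -6. On the right, S_1'(2) = b, so b = -6.

-6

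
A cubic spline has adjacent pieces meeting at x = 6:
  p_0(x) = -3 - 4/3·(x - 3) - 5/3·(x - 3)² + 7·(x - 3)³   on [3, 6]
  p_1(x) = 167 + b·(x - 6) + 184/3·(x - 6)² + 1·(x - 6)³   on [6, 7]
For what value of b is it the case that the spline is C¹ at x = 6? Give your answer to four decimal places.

177.6667

p_0'(x) = -4/3 - 10/3·(x - 3) + 21·(x - 3)², so p_0'(6) = 533/3. On the right, p_1'(6) = b, so b = 533/3.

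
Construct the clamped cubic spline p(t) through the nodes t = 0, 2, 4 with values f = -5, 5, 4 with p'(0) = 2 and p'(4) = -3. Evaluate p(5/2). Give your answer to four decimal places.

Write σ_i for p''(x_i). With h_i = 2, 2 and divided differences Δ_i = 5, -1/2, the continuity of p' gives the tridiagonal system
  2·σ_0 + 8·σ_1 + 2·σ_2 = 6(Δ_1 - Δ_0) = -33
Clamped end conditions give two more equations: 2h_0·σ_0 + h_0·σ_1 = 6(Δ_0 - p'(0)) = 18 and h_1·σ_1 + 2h_1·σ_2 = 6(p'(4) - Δ_1) = -15.
Solving the tridiagonal system: σ_0 = 59/8, σ_1 = -23/4, σ_2 = -7/8.
On [2, 4], p(t) = 5 + 29/8·(t - 2) - 23/8·(t - 2)² + 13/32·(t - 2)³.
With (t - 2) = 1/2: p(5/2) = 1573/256.

6.1445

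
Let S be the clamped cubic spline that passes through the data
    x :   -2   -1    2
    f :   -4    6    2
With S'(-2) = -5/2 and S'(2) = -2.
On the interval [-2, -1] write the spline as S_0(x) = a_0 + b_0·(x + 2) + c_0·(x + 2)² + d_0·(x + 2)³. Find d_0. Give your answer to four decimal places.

-10.5625

Let σ_i = S''(x_i). Step sizes h_i = 1, 3; slopes of the chords Δ_i = (y_(i+1) - y_i)/h_i = 10, -4/3.
  1·σ_0 + 8·σ_1 + 3·σ_2 = 6(Δ_1 - Δ_0) = -68
Clamped end conditions give two more equations: 2h_0·σ_0 + h_0·σ_1 = 6(Δ_0 - S'(-2)) = 75 and h_1·σ_1 + 2h_1·σ_2 = 6(S'(2) - Δ_1) = -4.
Solving: σ_0 = 369/8, σ_1 = -69/4, σ_2 = 191/24.
On [-2, -1], with S_0(x) = a_0 + b_0·(x + 2) + c_0·(x + 2)² + d_0·(x + 2)³: c_0 = σ_0/2 = 369/16, d_0 = (σ_1 - σ_0)/(6h_0) = -169/16, b_0 = Δ_0 - h_0(2σ_0 + σ_1)/6 = -5/2.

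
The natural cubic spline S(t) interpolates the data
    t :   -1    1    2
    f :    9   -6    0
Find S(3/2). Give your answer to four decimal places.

Write σ_i for S''(x_i). With h_i = 2, 1 and divided differences Δ_i = -15/2, 6, the continuity of S' gives the tridiagonal system
  2·σ_0 + 6·σ_1 + 1·σ_2 = 6(Δ_1 - Δ_0) = 81
Natural end conditions: σ_0 = σ_2 = 0.
Solving the tridiagonal system: σ_0 = 0, σ_1 = 27/2, σ_2 = 0.
On [1, 2], S(t) = -6 + 3/2·(t - 1) + 27/4·(t - 1)² - 9/4·(t - 1)³.
With (t - 1) = 1/2: S(3/2) = -123/32.

-3.8438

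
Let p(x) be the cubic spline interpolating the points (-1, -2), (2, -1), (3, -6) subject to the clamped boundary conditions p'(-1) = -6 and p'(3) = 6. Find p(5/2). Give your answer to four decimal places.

With M_i denoting the second derivative at x_i, h_i = 3, 1, and Δ_i = (y_(i+1) − y_i)/h_i = 1/3, -5:
  3·M_0 + 8·M_1 + 1·M_2 = 6(Δ_1 - Δ_0) = -32
Clamped end conditions give two more equations: 2h_0·M_0 + h_0·M_1 = 6(Δ_0 - p'(-1)) = 38 and h_1·M_1 + 2h_1·M_2 = 6(p'(3) - Δ_1) = 66.
Hence M_0 = 40/3, M_1 = -14, M_2 = 40.
On [2, 3], p(x) = -1 - 7·(x - 2) - 7·(x - 2)² + 9·(x - 2)³.
With (x - 2) = 1/2: p(5/2) = -41/8.

-5.1250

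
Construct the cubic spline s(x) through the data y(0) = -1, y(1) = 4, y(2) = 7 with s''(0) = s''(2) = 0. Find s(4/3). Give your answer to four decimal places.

Let σ_i = s''(x_i). Step sizes h_i = 1, 1; slopes of the chords Δ_i = (y_(i+1) - y_i)/h_i = 5, 3.
  1·σ_0 + 4·σ_1 + 1·σ_2 = 6(Δ_1 - Δ_0) = -12
Natural end conditions: σ_0 = σ_2 = 0.
Hence σ_0 = 0, σ_1 = -3, σ_2 = 0.
On [1, 2], s(x) = 4 + 4·(x - 1) - 3/2·(x - 1)² + 1/2·(x - 1)³.
With (x - 1) = 1/3: s(4/3) = 140/27.

5.1852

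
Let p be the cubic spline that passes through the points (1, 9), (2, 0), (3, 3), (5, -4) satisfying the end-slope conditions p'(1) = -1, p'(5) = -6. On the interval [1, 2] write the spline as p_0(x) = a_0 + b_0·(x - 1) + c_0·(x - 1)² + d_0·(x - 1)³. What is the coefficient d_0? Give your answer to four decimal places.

Let M_i = p''(x_i). Step sizes h_i = 1, 1, 2; slopes of the chords Δ_i = (y_(i+1) - y_i)/h_i = -9, 3, -7/2.
  1·M_0 + 4·M_1 + 1·M_2 = 6(Δ_1 - Δ_0) = 72
  1·M_1 + 6·M_2 + 2·M_3 = 6(Δ_2 - Δ_1) = -39
Clamped end conditions give two more equations: 2h_0·M_0 + h_0·M_1 = 6(Δ_0 - p'(1)) = -48 and h_2·M_2 + 2h_2·M_3 = 6(p'(5) - Δ_2) = -15.
Hence M_0 = -79/2, M_1 = 31, M_2 = -25/2, M_3 = 5/2.
On [1, 2], with p_0(x) = a_0 + b_0·(x - 1) + c_0·(x - 1)² + d_0·(x - 1)³: c_0 = M_0/2 = -79/4, d_0 = (M_1 - M_0)/(6h_0) = 47/4, b_0 = Δ_0 - h_0(2M_0 + M_1)/6 = -1.

11.7500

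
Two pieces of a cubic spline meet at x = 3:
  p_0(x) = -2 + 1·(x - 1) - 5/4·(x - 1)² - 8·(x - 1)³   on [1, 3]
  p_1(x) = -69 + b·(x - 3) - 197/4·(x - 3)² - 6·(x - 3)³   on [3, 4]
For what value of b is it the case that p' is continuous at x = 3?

-100

p_0'(x) = 1 - 5/2·(x - 1) - 24·(x - 1)², so p_0'(3) = -100. On the right, p_1'(3) = b, so b = -100.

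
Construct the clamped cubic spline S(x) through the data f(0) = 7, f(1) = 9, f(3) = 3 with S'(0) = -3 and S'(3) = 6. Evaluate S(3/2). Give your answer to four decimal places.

With m_i denoting the second derivative at x_i, h_i = 1, 2, and Δ_i = (y_(i+1) − y_i)/h_i = 2, -3:
  1·m_0 + 6·m_1 + 2·m_2 = 6(Δ_1 - Δ_0) = -30
Clamped end conditions give two more equations: 2h_0·m_0 + h_0·m_1 = 6(Δ_0 - S'(0)) = 30 and h_1·m_1 + 2h_1·m_2 = 6(S'(3) - Δ_1) = 54.
Forward elimination and back-substitution give m_0 = 23, m_1 = -16, m_2 = 43/2.
On [1, 3], S(x) = 9 + 1/2·(x - 1) - 8·(x - 1)² + 25/8·(x - 1)³.
With (x - 1) = 1/2: S(3/2) = 489/64.

7.6406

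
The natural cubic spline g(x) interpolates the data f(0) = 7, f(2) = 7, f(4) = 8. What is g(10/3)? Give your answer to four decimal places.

With σ_i denoting the second derivative at x_i, h_i = 2, 2, and Δ_i = (y_(i+1) − y_i)/h_i = 0, 1/2:
  2·σ_0 + 8·σ_1 + 2·σ_2 = 6(Δ_1 - Δ_0) = 3
Natural end conditions: σ_0 = σ_2 = 0.
Hence σ_0 = 0, σ_1 = 3/8, σ_2 = 0.
On [2, 4], g(x) = 7 + 1/4·(x - 2) + 3/16·(x - 2)² - 1/32·(x - 2)³.
With (x - 2) = 4/3: g(10/3) = 205/27.

7.5926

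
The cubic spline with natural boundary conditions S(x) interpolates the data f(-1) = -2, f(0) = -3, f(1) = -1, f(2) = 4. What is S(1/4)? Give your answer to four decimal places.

Put m_i = S'' at the i-th knot. Here h = (1, 1, 1) and Δ = (-1, 2, 5), so the interior equations h_(i-1)·m_(i-1) + 2(h_(i-1)+h_i)·m_i + h_i·m_(i+1) = 6(Δ_i − Δ_(i-1)) read
  1·m_0 + 4·m_1 + 1·m_2 = 6(Δ_1 - Δ_0) = 18
  1·m_1 + 4·m_2 + 1·m_3 = 6(Δ_2 - Δ_1) = 18
Natural end conditions: m_0 = m_3 = 0.
Solving the tridiagonal system: m_0 = 0, m_1 = 18/5, m_2 = 18/5, m_3 = 0.
On [0, 1], S(x) = -3 + 1/5·x + 9/5·x² + 0·x³.
With x = 1/4: S(1/4) = -227/80.

-2.8375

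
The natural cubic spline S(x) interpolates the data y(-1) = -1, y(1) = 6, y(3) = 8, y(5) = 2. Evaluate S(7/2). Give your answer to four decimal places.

Write σ_i for S''(x_i). With h_i = 2, 2, 2 and divided differences Δ_i = 7/2, 1, -3, the continuity of S' gives the tridiagonal system
  2·σ_0 + 8·σ_1 + 2·σ_2 = 6(Δ_1 - Δ_0) = -15
  2·σ_1 + 8·σ_2 + 2·σ_3 = 6(Δ_2 - Δ_1) = -24
Natural end conditions: σ_0 = σ_3 = 0.
Forward elimination and back-substitution give σ_0 = 0, σ_1 = -6/5, σ_2 = -27/10, σ_3 = 0.
On [3, 5], S(x) = 8 - 6/5·(x - 3) - 27/20·(x - 3)² + 9/40·(x - 3)³.
With (x - 3) = 1/2: S(7/2) = 2269/320.

7.0906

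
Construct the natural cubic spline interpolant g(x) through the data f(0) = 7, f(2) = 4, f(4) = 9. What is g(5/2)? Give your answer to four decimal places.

With M_i denoting the second derivative at x_i, h_i = 2, 2, and Δ_i = (y_(i+1) − y_i)/h_i = -3/2, 5/2:
  2·M_0 + 8·M_1 + 2·M_2 = 6(Δ_1 - Δ_0) = 24
Natural end conditions: M_0 = M_2 = 0.
Solving the tridiagonal system: M_0 = 0, M_1 = 3, M_2 = 0.
On [2, 4], g(x) = 4 + 1/2·(x - 2) + 3/2·(x - 2)² - 1/4·(x - 2)³.
With (x - 2) = 1/2: g(5/2) = 147/32.

4.5938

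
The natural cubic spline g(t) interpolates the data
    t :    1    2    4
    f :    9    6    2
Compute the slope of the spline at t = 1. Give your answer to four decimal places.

-3.1667

Put σ_i = g'' at the i-th knot. Here h = (1, 2) and Δ = (-3, -2), so the interior equations h_(i-1)·σ_(i-1) + 2(h_(i-1)+h_i)·σ_i + h_i·σ_(i+1) = 6(Δ_i − Δ_(i-1)) read
  1·σ_0 + 6·σ_1 + 2·σ_2 = 6(Δ_1 - Δ_0) = 6
Natural end conditions: σ_0 = σ_2 = 0.
Solving: σ_0 = 0, σ_1 = 1, σ_2 = 0.
On [1, 2], g'(t) = b_0 + 2c_0·(t - 1) + 3d_0·(t - 1)² with b_0 = Δ_0 - h_0(2σ_0 + σ_1)/6 = -19/6, c_0 = σ_0/2 = 0, d_0 = (σ_1 - σ_0)/(6h_0) = 1/6. So g'(1) = -19/6.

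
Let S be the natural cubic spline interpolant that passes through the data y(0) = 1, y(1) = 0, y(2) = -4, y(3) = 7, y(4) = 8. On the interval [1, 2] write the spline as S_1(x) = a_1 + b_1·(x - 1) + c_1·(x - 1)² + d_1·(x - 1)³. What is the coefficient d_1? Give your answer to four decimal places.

With m_i denoting the second derivative at x_i, h_i = 1, 1, 1, 1, and Δ_i = (y_(i+1) − y_i)/h_i = -1, -4, 11, 1:
  1·m_0 + 4·m_1 + 1·m_2 = 6(Δ_1 - Δ_0) = -18
  1·m_1 + 4·m_2 + 1·m_3 = 6(Δ_2 - Δ_1) = 90
  1·m_2 + 4·m_3 + 1·m_4 = 6(Δ_3 - Δ_2) = -60
Natural end conditions: m_0 = m_4 = 0.
Forward elimination and back-substitution give m_0 = 0, m_1 = -345/28, m_2 = 219/7, m_3 = -639/28, m_4 = 0.
On [1, 2], with S_1(x) = a_1 + b_1·(x - 1) + c_1·(x - 1)² + d_1·(x - 1)³: c_1 = m_1/2 = -345/56, d_1 = (m_2 - m_1)/(6h_1) = 407/56, b_1 = Δ_1 - h_1(2m_1 + m_2)/6 = -143/28.

7.2679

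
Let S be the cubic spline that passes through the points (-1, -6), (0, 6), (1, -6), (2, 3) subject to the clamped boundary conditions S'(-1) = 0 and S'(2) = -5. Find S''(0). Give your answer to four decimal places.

Write σ_i for S''(x_i). With h_i = 1, 1, 1 and divided differences Δ_i = 12, -12, 9, the continuity of S' gives the tridiagonal system
  1·σ_0 + 4·σ_1 + 1·σ_2 = 6(Δ_1 - Δ_0) = -144
  1·σ_1 + 4·σ_2 + 1·σ_3 = 6(Δ_2 - Δ_1) = 126
Clamped end conditions give two more equations: 2h_0·σ_0 + h_0·σ_1 = 6(Δ_0 - S'(-1)) = 72 and h_2·σ_2 + 2h_2·σ_3 = 6(S'(2) - Δ_2) = -84.
Hence σ_0 = 1072/15, σ_1 = -1064/15, σ_2 = 1024/15, σ_3 = -1142/15.

-70.9333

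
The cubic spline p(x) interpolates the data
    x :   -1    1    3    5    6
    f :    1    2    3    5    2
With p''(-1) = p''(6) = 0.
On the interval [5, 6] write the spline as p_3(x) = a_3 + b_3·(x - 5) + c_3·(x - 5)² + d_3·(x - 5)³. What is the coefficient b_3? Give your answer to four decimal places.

Write M_i for p''(x_i). With h_i = 2, 2, 2, 1 and divided differences Δ_i = 1/2, 1/2, 1, -3, the continuity of p' gives the tridiagonal system
  2·M_0 + 8·M_1 + 2·M_2 = 6(Δ_1 - Δ_0) = 0
  2·M_1 + 8·M_2 + 2·M_3 = 6(Δ_2 - Δ_1) = 3
  2·M_2 + 6·M_3 + 1·M_4 = 6(Δ_3 - Δ_2) = -24
Natural end conditions: M_0 = M_4 = 0.
Hence M_0 = 0, M_1 = -33/82, M_2 = 66/41, M_3 = -186/41, M_4 = 0.
On [5, 6], with p_3(x) = a_3 + b_3·(x - 5) + c_3·(x - 5)² + d_3·(x - 5)³: c_3 = M_3/2 = -93/41, d_3 = (M_4 - M_3)/(6h_3) = 31/41, b_3 = Δ_3 - h_3(2M_3 + M_4)/6 = -61/41.

-1.4878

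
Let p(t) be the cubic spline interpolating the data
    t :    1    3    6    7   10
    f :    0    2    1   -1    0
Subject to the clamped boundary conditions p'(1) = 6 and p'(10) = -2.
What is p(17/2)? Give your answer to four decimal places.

-0.1945

Write m_i for p''(x_i). With h_i = 2, 3, 1, 3 and divided differences Δ_i = 1, -1/3, -2, 1/3, the continuity of p' gives the tridiagonal system
  2·m_0 + 10·m_1 + 3·m_2 = 6(Δ_1 - Δ_0) = -8
  3·m_1 + 8·m_2 + 1·m_3 = 6(Δ_2 - Δ_1) = -10
  1·m_2 + 8·m_3 + 3·m_4 = 6(Δ_3 - Δ_2) = 14
Clamped end conditions give two more equations: 2h_0·m_0 + h_0·m_1 = 6(Δ_0 - p'(1)) = -30 and h_3·m_3 + 2h_3·m_4 = 6(p'(10) - Δ_3) = -14.
Hence m_0 = -4415/534, m_1 = 410/267, m_2 = -607/267, m_3 = 956/267, m_4 = -367/89.
On [7, 10], p(t) = -1 - 211/178·(t - 7) + 478/267·(t - 7)² - 2057/4806·(t - 7)³.
With (t - 7) = 3/2: p(17/2) = -277/1424.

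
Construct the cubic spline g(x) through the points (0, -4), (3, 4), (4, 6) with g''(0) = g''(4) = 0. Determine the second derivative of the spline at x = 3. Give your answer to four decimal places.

Let M_i = g''(x_i). Step sizes h_i = 3, 1; slopes of the chords Δ_i = (y_(i+1) - y_i)/h_i = 8/3, 2.
  3·M_0 + 8·M_1 + 1·M_2 = 6(Δ_1 - Δ_0) = -4
Natural end conditions: M_0 = M_2 = 0.
Hence M_0 = 0, M_1 = -1/2, M_2 = 0.

-0.5000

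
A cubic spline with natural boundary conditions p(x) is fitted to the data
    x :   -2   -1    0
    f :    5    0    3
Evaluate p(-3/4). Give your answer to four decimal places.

Write σ_i for p''(x_i). With h_i = 1, 1 and divided differences Δ_i = -5, 3, the continuity of p' gives the tridiagonal system
  1·σ_0 + 4·σ_1 + 1·σ_2 = 6(Δ_1 - Δ_0) = 48
Natural end conditions: σ_0 = σ_2 = 0.
Solving: σ_0 = 0, σ_1 = 12, σ_2 = 0.
On [-1, 0], p(x) = 0 - 1·(x + 1) + 6·(x + 1)² - 2·(x + 1)³.
With (x + 1) = 1/4: p(-3/4) = 3/32.

0.0938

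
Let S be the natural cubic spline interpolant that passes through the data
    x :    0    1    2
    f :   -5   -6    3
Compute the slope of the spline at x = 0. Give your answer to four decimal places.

-3.5000

Write M_i for S''(x_i). With h_i = 1, 1 and divided differences Δ_i = -1, 9, the continuity of S' gives the tridiagonal system
  1·M_0 + 4·M_1 + 1·M_2 = 6(Δ_1 - Δ_0) = 60
Natural end conditions: M_0 = M_2 = 0.
Solving: M_0 = 0, M_1 = 15, M_2 = 0.
On [0, 1], S'(x) = b_0 + 2c_0·x + 3d_0·x² with b_0 = Δ_0 - h_0(2M_0 + M_1)/6 = -7/2, c_0 = M_0/2 = 0, d_0 = (M_1 - M_0)/(6h_0) = 5/2. So S'(0) = -7/2.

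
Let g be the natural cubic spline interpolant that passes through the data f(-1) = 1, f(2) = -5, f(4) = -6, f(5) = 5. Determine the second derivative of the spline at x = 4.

12

With σ_i denoting the second derivative at x_i, h_i = 3, 2, 1, and Δ_i = (y_(i+1) − y_i)/h_i = -2, -1/2, 11:
  3·σ_0 + 10·σ_1 + 2·σ_2 = 6(Δ_1 - Δ_0) = 9
  2·σ_1 + 6·σ_2 + 1·σ_3 = 6(Δ_2 - Δ_1) = 69
Natural end conditions: σ_0 = σ_3 = 0.
Hence σ_0 = 0, σ_1 = -3/2, σ_2 = 12, σ_3 = 0.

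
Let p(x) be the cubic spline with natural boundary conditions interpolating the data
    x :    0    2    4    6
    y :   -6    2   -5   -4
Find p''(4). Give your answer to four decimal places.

4.7000

Put m_i = p'' at the i-th knot. Here h = (2, 2, 2) and Δ = (4, -7/2, 1/2), so the interior equations h_(i-1)·m_(i-1) + 2(h_(i-1)+h_i)·m_i + h_i·m_(i+1) = 6(Δ_i − Δ_(i-1)) read
  2·m_0 + 8·m_1 + 2·m_2 = 6(Δ_1 - Δ_0) = -45
  2·m_1 + 8·m_2 + 2·m_3 = 6(Δ_2 - Δ_1) = 24
Natural end conditions: m_0 = m_3 = 0.
Solving the tridiagonal system: m_0 = 0, m_1 = -34/5, m_2 = 47/10, m_3 = 0.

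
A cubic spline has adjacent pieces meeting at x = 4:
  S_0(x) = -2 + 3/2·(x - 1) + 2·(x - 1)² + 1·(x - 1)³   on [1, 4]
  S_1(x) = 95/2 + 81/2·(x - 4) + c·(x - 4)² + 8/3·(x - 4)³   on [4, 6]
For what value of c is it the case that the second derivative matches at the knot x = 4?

11

S_0''(x) = 4 + 6·(x - 1), so S_0''(4) = 22. On the right, S_1''(4) = 2c, so c = 11.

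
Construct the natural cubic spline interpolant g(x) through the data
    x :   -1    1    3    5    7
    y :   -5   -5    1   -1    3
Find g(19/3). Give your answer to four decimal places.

With σ_i denoting the second derivative at x_i, h_i = 2, 2, 2, 2, and Δ_i = (y_(i+1) − y_i)/h_i = 0, 3, -1, 2:
  2·σ_0 + 8·σ_1 + 2·σ_2 = 6(Δ_1 - Δ_0) = 18
  2·σ_1 + 8·σ_2 + 2·σ_3 = 6(Δ_2 - Δ_1) = -24
  2·σ_2 + 8·σ_3 + 2·σ_4 = 6(Δ_3 - Δ_2) = 18
Natural end conditions: σ_0 = σ_4 = 0.
Solving: σ_0 = 0, σ_1 = 24/7, σ_2 = -33/7, σ_3 = 24/7, σ_4 = 0.
On [5, 7], g(x) = -1 - 2/7·(x - 5) + 12/7·(x - 5)² - 2/7·(x - 5)³.
With (x - 5) = 4/3: g(19/3) = 187/189.

0.9894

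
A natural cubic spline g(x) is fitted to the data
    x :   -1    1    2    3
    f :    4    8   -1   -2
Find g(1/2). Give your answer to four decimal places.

9.9674

Write M_i for g''(x_i). With h_i = 2, 1, 1 and divided differences Δ_i = 2, -9, -1, the continuity of g' gives the tridiagonal system
  2·M_0 + 6·M_1 + 1·M_2 = 6(Δ_1 - Δ_0) = -66
  1·M_1 + 4·M_2 + 1·M_3 = 6(Δ_2 - Δ_1) = 48
Natural end conditions: M_0 = M_3 = 0.
Solving the tridiagonal system: M_0 = 0, M_1 = -312/23, M_2 = 354/23, M_3 = 0.
On [-1, 1], g(x) = 4 + 150/23·(x + 1) + 0·(x + 1)² - 26/23·(x + 1)³.
With (x + 1) = 3/2: g(1/2) = 917/92.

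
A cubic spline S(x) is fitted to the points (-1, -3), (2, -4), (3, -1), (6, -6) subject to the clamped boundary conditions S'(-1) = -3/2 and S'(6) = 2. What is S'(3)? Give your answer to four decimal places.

1.4091

Let M_i = S''(x_i). Step sizes h_i = 3, 1, 3; slopes of the chords Δ_i = (y_(i+1) - y_i)/h_i = -1/3, 3, -5/3.
  3·M_0 + 8·M_1 + 1·M_2 = 6(Δ_1 - Δ_0) = 20
  1·M_1 + 8·M_2 + 3·M_3 = 6(Δ_2 - Δ_1) = -28
Clamped end conditions give two more equations: 2h_0·M_0 + h_0·M_1 = 6(Δ_0 - S'(-1)) = 7 and h_2·M_2 + 2h_2·M_3 = 6(S'(6) - Δ_2) = 22.
Forward elimination and back-substitution give M_0 = -20/33, M_1 = 39/11, M_2 = -72/11, M_3 = 229/33.
On [3, 6], S'(x) = b_2 + 2c_2·(x - 3) + 3d_2·(x - 3)² with b_2 = Δ_2 - h_2(2M_2 + M_3)/6 = 31/22, c_2 = M_2/2 = -36/11, d_2 = (M_3 - M_2)/(6h_2) = 445/594. So S'(3) = 31/22.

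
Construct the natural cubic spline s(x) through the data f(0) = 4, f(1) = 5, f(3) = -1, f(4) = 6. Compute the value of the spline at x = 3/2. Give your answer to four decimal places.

3.3125

Let M_i = s''(x_i). Step sizes h_i = 1, 2, 1; slopes of the chords Δ_i = (y_(i+1) - y_i)/h_i = 1, -3, 7.
  1·M_0 + 6·M_1 + 2·M_2 = 6(Δ_1 - Δ_0) = -24
  2·M_1 + 6·M_2 + 1·M_3 = 6(Δ_2 - Δ_1) = 60
Natural end conditions: M_0 = M_3 = 0.
Forward elimination and back-substitution give M_0 = 0, M_1 = -33/4, M_2 = 51/4, M_3 = 0.
On [1, 3], s(x) = 5 - 7/4·(x - 1) - 33/8·(x - 1)² + 7/4·(x - 1)³.
With (x - 1) = 1/2: s(3/2) = 53/16.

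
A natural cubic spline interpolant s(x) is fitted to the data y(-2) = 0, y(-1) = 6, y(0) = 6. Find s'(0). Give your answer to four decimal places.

Put σ_i = s'' at the i-th knot. Here h = (1, 1) and Δ = (6, 0), so the interior equations h_(i-1)·σ_(i-1) + 2(h_(i-1)+h_i)·σ_i + h_i·σ_(i+1) = 6(Δ_i − Δ_(i-1)) read
  1·σ_0 + 4·σ_1 + 1·σ_2 = 6(Δ_1 - Δ_0) = -36
Natural end conditions: σ_0 = σ_2 = 0.
Forward elimination and back-substitution give σ_0 = 0, σ_1 = -9, σ_2 = 0.
On [-1, 0], s'(x) = b_1 + 2c_1·(x + 1) + 3d_1·(x + 1)² with b_1 = Δ_1 - h_1(2σ_1 + σ_2)/6 = 3, c_1 = σ_1/2 = -9/2, d_1 = (σ_2 - σ_1)/(6h_1) = 3/2. So s'(0) = -3/2.

-1.5000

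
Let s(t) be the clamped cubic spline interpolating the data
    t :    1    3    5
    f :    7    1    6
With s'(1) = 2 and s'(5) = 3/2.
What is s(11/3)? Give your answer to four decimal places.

1.7037

Let m_i = s''(x_i). Step sizes h_i = 2, 2; slopes of the chords Δ_i = (y_(i+1) - y_i)/h_i = -3, 5/2.
  2·m_0 + 8·m_1 + 2·m_2 = 6(Δ_1 - Δ_0) = 33
Clamped end conditions give two more equations: 2h_0·m_0 + h_0·m_1 = 6(Δ_0 - s'(1)) = -30 and h_1·m_1 + 2h_1·m_2 = 6(s'(5) - Δ_1) = -6.
Solving the tridiagonal system: m_0 = -47/4, m_1 = 17/2, m_2 = -23/4.
On [3, 5], s(t) = 1 - 5/4·(t - 3) + 17/4·(t - 3)² - 19/16·(t - 3)³.
With (t - 3) = 2/3: s(11/3) = 46/27.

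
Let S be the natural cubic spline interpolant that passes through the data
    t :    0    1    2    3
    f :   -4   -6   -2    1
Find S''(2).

Put M_i = S'' at the i-th knot. Here h = (1, 1, 1) and Δ = (-2, 4, 3), so the interior equations h_(i-1)·M_(i-1) + 2(h_(i-1)+h_i)·M_i + h_i·M_(i+1) = 6(Δ_i − Δ_(i-1)) read
  1·M_0 + 4·M_1 + 1·M_2 = 6(Δ_1 - Δ_0) = 36
  1·M_1 + 4·M_2 + 1·M_3 = 6(Δ_2 - Δ_1) = -6
Natural end conditions: M_0 = M_3 = 0.
Solving: M_0 = 0, M_1 = 10, M_2 = -4, M_3 = 0.

-4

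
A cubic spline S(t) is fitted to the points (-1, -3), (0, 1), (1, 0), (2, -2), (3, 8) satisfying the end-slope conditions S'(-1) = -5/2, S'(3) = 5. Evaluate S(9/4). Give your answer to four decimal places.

Write M_i for S''(x_i). With h_i = 1, 1, 1, 1 and divided differences Δ_i = 4, -1, -2, 10, the continuity of S' gives the tridiagonal system
  1·M_0 + 4·M_1 + 1·M_2 = 6(Δ_1 - Δ_0) = -30
  1·M_1 + 4·M_2 + 1·M_3 = 6(Δ_2 - Δ_1) = -6
  1·M_2 + 4·M_3 + 1·M_4 = 6(Δ_3 - Δ_2) = 72
Clamped end conditions give two more equations: 2h_0·M_0 + h_0·M_1 = 6(Δ_0 - S'(-1)) = 39 and h_3·M_3 + 2h_3·M_4 = 6(S'(3) - Δ_3) = -30.
Hence M_0 = 207/8, M_1 = -51/4, M_2 = -39/8, M_3 = 105/4, M_4 = -225/8.
On [2, 3], S(t) = -2 + 95/16·(t - 2) + 105/8·(t - 2)² - 145/16·(t - 2)³.
With (t - 2) = 1/4: S(9/4) = 167/1024.

0.1631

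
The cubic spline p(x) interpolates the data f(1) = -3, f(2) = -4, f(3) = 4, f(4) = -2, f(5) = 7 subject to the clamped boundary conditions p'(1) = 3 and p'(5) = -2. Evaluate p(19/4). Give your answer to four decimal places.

6.0081

Put M_i = p'' at the i-th knot. Here h = (1, 1, 1, 1) and Δ = (-1, 8, -6, 9), so the interior equations h_(i-1)·M_(i-1) + 2(h_(i-1)+h_i)·M_i + h_i·M_(i+1) = 6(Δ_i − Δ_(i-1)) read
  1·M_0 + 4·M_1 + 1·M_2 = 6(Δ_1 - Δ_0) = 54
  1·M_1 + 4·M_2 + 1·M_3 = 6(Δ_2 - Δ_1) = -84
  1·M_2 + 4·M_3 + 1·M_4 = 6(Δ_3 - Δ_2) = 90
Clamped end conditions give two more equations: 2h_0·M_0 + h_0·M_1 = 6(Δ_0 - p'(1)) = -24 and h_3·M_3 + 2h_3·M_4 = 6(p'(5) - Δ_3) = -66.
Solving: M_0 = -761/28, M_1 = 425/14, M_2 = -161/4, M_3 = 653/14, M_4 = -1577/28.
On [4, 5], p(x) = -2 + 159/56·(x - 4) + 653/28·(x - 4)² - 961/56·(x - 4)³.
With (x - 4) = 3/4: p(19/4) = 21533/3584.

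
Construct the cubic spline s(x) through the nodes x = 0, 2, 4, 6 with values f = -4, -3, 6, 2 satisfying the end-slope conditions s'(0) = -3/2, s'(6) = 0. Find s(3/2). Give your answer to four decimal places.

-4.3938

Write σ_i for s''(x_i). With h_i = 2, 2, 2 and divided differences Δ_i = 1/2, 9/2, -2, the continuity of s' gives the tridiagonal system
  2·σ_0 + 8·σ_1 + 2·σ_2 = 6(Δ_1 - Δ_0) = 24
  2·σ_1 + 8·σ_2 + 2·σ_3 = 6(Δ_2 - Δ_1) = -39
Clamped end conditions give two more equations: 2h_0·σ_0 + h_0·σ_1 = 6(Δ_0 - s'(0)) = 12 and h_2·σ_2 + 2h_2·σ_3 = 6(s'(6) - Δ_2) = 12.
Hence σ_0 = 3/5, σ_1 = 24/5, σ_2 = -39/5, σ_3 = 69/10.
On [0, 2], s(x) = -4 - 3/2·x + 3/10·x² + 7/20·x³.
With x = 3/2: s(3/2) = -703/160.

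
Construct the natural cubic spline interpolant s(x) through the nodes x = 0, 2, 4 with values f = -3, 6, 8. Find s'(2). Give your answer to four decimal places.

With M_i denoting the second derivative at x_i, h_i = 2, 2, and Δ_i = (y_(i+1) − y_i)/h_i = 9/2, 1:
  2·M_0 + 8·M_1 + 2·M_2 = 6(Δ_1 - Δ_0) = -21
Natural end conditions: M_0 = M_2 = 0.
Solving the tridiagonal system: M_0 = 0, M_1 = -21/8, M_2 = 0.
On [2, 4], s'(x) = b_1 + 2c_1·(x - 2) + 3d_1·(x - 2)² with b_1 = Δ_1 - h_1(2M_1 + M_2)/6 = 11/4, c_1 = M_1/2 = -21/16, d_1 = (M_2 - M_1)/(6h_1) = 7/32. So s'(2) = 11/4.

2.7500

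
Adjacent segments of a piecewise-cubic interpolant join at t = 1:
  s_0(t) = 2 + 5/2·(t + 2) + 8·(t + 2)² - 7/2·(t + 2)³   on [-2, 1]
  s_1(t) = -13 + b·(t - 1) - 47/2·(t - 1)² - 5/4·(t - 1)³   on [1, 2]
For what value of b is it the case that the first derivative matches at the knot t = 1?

-44

s_0'(t) = 5/2 + 16·(t + 2) - 21/2·(t + 2)², so s_0'(1) = -44. On the right, s_1'(1) = b, so b = -44.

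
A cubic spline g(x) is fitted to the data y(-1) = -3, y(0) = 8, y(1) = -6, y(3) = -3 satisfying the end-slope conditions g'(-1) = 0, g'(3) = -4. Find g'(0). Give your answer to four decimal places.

0.9773

Put m_i = g'' at the i-th knot. Here h = (1, 1, 2) and Δ = (11, -14, 3/2), so the interior equations h_(i-1)·m_(i-1) + 2(h_(i-1)+h_i)·m_i + h_i·m_(i+1) = 6(Δ_i − Δ_(i-1)) read
  1·m_0 + 4·m_1 + 1·m_2 = 6(Δ_1 - Δ_0) = -150
  1·m_1 + 6·m_2 + 2·m_3 = 6(Δ_2 - Δ_1) = 93
Clamped end conditions give two more equations: 2h_0·m_0 + h_0·m_1 = 6(Δ_0 - g'(-1)) = 66 and h_2·m_2 + 2h_2·m_3 = 6(g'(3) - Δ_2) = -33.
Solving: m_0 = 1409/22, m_1 = -683/11, m_2 = 755/22, m_3 = -559/22.
On [0, 1], g'(x) = b_1 + 2c_1·x + 3d_1·x² with b_1 = Δ_1 - h_1(2m_1 + m_2)/6 = 43/44, c_1 = m_1/2 = -683/22, d_1 = (m_2 - m_1)/(6h_1) = 707/44. So g'(0) = 43/44.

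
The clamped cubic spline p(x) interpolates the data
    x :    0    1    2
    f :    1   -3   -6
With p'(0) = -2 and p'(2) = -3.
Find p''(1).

4

With σ_i denoting the second derivative at x_i, h_i = 1, 1, and Δ_i = (y_(i+1) − y_i)/h_i = -4, -3:
  1·σ_0 + 4·σ_1 + 1·σ_2 = 6(Δ_1 - Δ_0) = 6
Clamped end conditions give two more equations: 2h_0·σ_0 + h_0·σ_1 = 6(Δ_0 - p'(0)) = -12 and h_1·σ_1 + 2h_1·σ_2 = 6(p'(2) - Δ_1) = 0.
Solving: σ_0 = -8, σ_1 = 4, σ_2 = -2.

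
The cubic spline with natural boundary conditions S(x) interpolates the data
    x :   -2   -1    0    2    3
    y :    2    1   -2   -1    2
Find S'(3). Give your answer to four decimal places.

3.2090

Let M_i = S''(x_i). Step sizes h_i = 1, 1, 2, 1; slopes of the chords Δ_i = (y_(i+1) - y_i)/h_i = -1, -3, 1/2, 3.
  1·M_0 + 4·M_1 + 1·M_2 = 6(Δ_1 - Δ_0) = -12
  1·M_1 + 6·M_2 + 2·M_3 = 6(Δ_2 - Δ_1) = 21
  2·M_2 + 6·M_3 + 1·M_4 = 6(Δ_3 - Δ_2) = 15
Natural end conditions: M_0 = M_4 = 0.
Forward elimination and back-substitution give M_0 = 0, M_1 = -240/61, M_2 = 228/61, M_3 = 153/122, M_4 = 0.
On [2, 3], S'(x) = b_3 + 2c_3·(x - 2) + 3d_3·(x - 2)² with b_3 = Δ_3 - h_3(2M_3 + M_4)/6 = 315/122, c_3 = M_3/2 = 153/244, d_3 = (M_4 - M_3)/(6h_3) = -51/244. So S'(3) = 783/244.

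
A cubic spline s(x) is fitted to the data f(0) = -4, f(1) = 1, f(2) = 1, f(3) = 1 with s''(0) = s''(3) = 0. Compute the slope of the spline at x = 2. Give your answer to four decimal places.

With M_i denoting the second derivative at x_i, h_i = 1, 1, 1, and Δ_i = (y_(i+1) − y_i)/h_i = 5, 0, 0:
  1·M_0 + 4·M_1 + 1·M_2 = 6(Δ_1 - Δ_0) = -30
  1·M_1 + 4·M_2 + 1·M_3 = 6(Δ_2 - Δ_1) = 0
Natural end conditions: M_0 = M_3 = 0.
Hence M_0 = 0, M_1 = -8, M_2 = 2, M_3 = 0.
On [2, 3], s'(x) = b_2 + 2c_2·(x - 2) + 3d_2·(x - 2)² with b_2 = Δ_2 - h_2(2M_2 + M_3)/6 = -2/3, c_2 = M_2/2 = 1, d_2 = (M_3 - M_2)/(6h_2) = -1/3. So s'(2) = -2/3.

-0.6667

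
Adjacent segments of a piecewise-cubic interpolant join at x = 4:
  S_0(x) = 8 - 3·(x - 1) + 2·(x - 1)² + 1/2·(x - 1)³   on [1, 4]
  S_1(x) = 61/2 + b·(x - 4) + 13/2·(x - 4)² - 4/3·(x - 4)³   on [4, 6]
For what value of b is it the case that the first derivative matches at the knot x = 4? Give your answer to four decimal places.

S_0'(x) = -3 + 4·(x - 1) + 3/2·(x - 1)², so S_0'(4) = 45/2. On the right, S_1'(4) = b, so b = 45/2.

22.5000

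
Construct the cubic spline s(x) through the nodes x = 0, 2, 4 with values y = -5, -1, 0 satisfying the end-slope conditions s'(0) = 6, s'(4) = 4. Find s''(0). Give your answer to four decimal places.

-5.3750

Write M_i for s''(x_i). With h_i = 2, 2 and divided differences Δ_i = 2, 1/2, the continuity of s' gives the tridiagonal system
  2·M_0 + 8·M_1 + 2·M_2 = 6(Δ_1 - Δ_0) = -9
Clamped end conditions give two more equations: 2h_0·M_0 + h_0·M_1 = 6(Δ_0 - s'(0)) = -24 and h_1·M_1 + 2h_1·M_2 = 6(s'(4) - Δ_1) = 21.
Hence M_0 = -43/8, M_1 = -5/4, M_2 = 47/8.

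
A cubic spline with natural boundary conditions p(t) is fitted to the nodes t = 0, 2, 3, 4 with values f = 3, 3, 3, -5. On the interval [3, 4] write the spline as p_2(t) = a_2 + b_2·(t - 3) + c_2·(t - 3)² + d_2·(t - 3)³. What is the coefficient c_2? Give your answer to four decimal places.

Write σ_i for p''(x_i). With h_i = 2, 1, 1 and divided differences Δ_i = 0, 0, -8, the continuity of p' gives the tridiagonal system
  2·σ_0 + 6·σ_1 + 1·σ_2 = 6(Δ_1 - Δ_0) = 0
  1·σ_1 + 4·σ_2 + 1·σ_3 = 6(Δ_2 - Δ_1) = -48
Natural end conditions: σ_0 = σ_3 = 0.
Forward elimination and back-substitution give σ_0 = 0, σ_1 = 48/23, σ_2 = -288/23, σ_3 = 0.
On [3, 4], with p_2(t) = a_2 + b_2·(t - 3) + c_2·(t - 3)² + d_2·(t - 3)³: c_2 = σ_2/2 = -144/23, d_2 = (σ_3 - σ_2)/(6h_2) = 48/23, b_2 = Δ_2 - h_2(2σ_2 + σ_3)/6 = -88/23.

-6.2609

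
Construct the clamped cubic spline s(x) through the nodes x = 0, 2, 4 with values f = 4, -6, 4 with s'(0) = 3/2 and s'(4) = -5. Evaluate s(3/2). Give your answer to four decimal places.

With M_i denoting the second derivative at x_i, h_i = 2, 2, and Δ_i = (y_(i+1) − y_i)/h_i = -5, 5:
  2·M_0 + 8·M_1 + 2·M_2 = 6(Δ_1 - Δ_0) = 60
Clamped end conditions give two more equations: 2h_0·M_0 + h_0·M_1 = 6(Δ_0 - s'(0)) = -39 and h_1·M_1 + 2h_1·M_2 = 6(s'(4) - Δ_1) = -60.
Solving the tridiagonal system: M_0 = -151/8, M_1 = 73/4, M_2 = -193/8.
On [0, 2], s(x) = 4 + 3/2·x - 151/16·x² + 99/32·x³.
With x = 3/2: s(3/2) = -1163/256.

-4.5430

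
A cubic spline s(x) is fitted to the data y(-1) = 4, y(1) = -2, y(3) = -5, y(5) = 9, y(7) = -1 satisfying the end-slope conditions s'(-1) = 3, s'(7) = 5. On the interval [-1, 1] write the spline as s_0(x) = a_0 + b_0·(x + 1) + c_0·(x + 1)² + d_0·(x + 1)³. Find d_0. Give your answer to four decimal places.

0.8549

Write σ_i for s''(x_i). With h_i = 2, 2, 2, 2 and divided differences Δ_i = -3, -3/2, 7, -5, the continuity of s' gives the tridiagonal system
  2·σ_0 + 8·σ_1 + 2·σ_2 = 6(Δ_1 - Δ_0) = 9
  2·σ_1 + 8·σ_2 + 2·σ_3 = 6(Δ_2 - Δ_1) = 51
  2·σ_2 + 8·σ_3 + 2·σ_4 = 6(Δ_3 - Δ_2) = -72
Clamped end conditions give two more equations: 2h_0·σ_0 + h_0·σ_1 = 6(Δ_0 - s'(-1)) = -36 and h_3·σ_3 + 2h_3·σ_4 = 6(s'(7) - Δ_3) = 60.
Solving: σ_0 = -1055/112, σ_1 = 47/56, σ_2 = 169/16, σ_3 = -985/56, σ_4 = 2665/112.
On [-1, 1], with s_0(x) = a_0 + b_0·(x + 1) + c_0·(x + 1)² + d_0·(x + 1)³: c_0 = σ_0/2 = -1055/224, d_0 = (σ_1 - σ_0)/(6h_0) = 383/448, b_0 = Δ_0 - h_0(2σ_0 + σ_1)/6 = 3.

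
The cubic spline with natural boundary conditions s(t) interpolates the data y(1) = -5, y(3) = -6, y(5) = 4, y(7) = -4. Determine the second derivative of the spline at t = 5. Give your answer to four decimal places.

-8.3000

Put M_i = s'' at the i-th knot. Here h = (2, 2, 2) and Δ = (-1/2, 5, -4), so the interior equations h_(i-1)·M_(i-1) + 2(h_(i-1)+h_i)·M_i + h_i·M_(i+1) = 6(Δ_i − Δ_(i-1)) read
  2·M_0 + 8·M_1 + 2·M_2 = 6(Δ_1 - Δ_0) = 33
  2·M_1 + 8·M_2 + 2·M_3 = 6(Δ_2 - Δ_1) = -54
Natural end conditions: M_0 = M_3 = 0.
Forward elimination and back-substitution give M_0 = 0, M_1 = 31/5, M_2 = -83/10, M_3 = 0.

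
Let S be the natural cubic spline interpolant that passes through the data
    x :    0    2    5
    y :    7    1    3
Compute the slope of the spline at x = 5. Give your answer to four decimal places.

Let M_i = S''(x_i). Step sizes h_i = 2, 3; slopes of the chords Δ_i = (y_(i+1) - y_i)/h_i = -3, 2/3.
  2·M_0 + 10·M_1 + 3·M_2 = 6(Δ_1 - Δ_0) = 22
Natural end conditions: M_0 = M_2 = 0.
Solving the tridiagonal system: M_0 = 0, M_1 = 11/5, M_2 = 0.
On [2, 5], S'(x) = b_1 + 2c_1·(x - 2) + 3d_1·(x - 2)² with b_1 = Δ_1 - h_1(2M_1 + M_2)/6 = -23/15, c_1 = M_1/2 = 11/10, d_1 = (M_2 - M_1)/(6h_1) = -11/90. So S'(5) = 53/30.

1.7667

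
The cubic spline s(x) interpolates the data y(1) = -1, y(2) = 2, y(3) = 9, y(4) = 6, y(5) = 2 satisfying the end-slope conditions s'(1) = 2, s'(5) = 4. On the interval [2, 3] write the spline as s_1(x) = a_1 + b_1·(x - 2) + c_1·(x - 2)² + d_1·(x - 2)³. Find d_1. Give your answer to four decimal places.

-4.5893

Put σ_i = s'' at the i-th knot. Here h = (1, 1, 1, 1) and Δ = (3, 7, -3, -4), so the interior equations h_(i-1)·σ_(i-1) + 2(h_(i-1)+h_i)·σ_i + h_i·σ_(i+1) = 6(Δ_i − Δ_(i-1)) read
  1·σ_0 + 4·σ_1 + 1·σ_2 = 6(Δ_1 - Δ_0) = 24
  1·σ_1 + 4·σ_2 + 1·σ_3 = 6(Δ_2 - Δ_1) = -60
  1·σ_2 + 4·σ_3 + 1·σ_4 = 6(Δ_3 - Δ_2) = -6
Clamped end conditions give two more equations: 2h_0·σ_0 + h_0·σ_1 = 6(Δ_0 - s'(1)) = 6 and h_3·σ_3 + 2h_3·σ_4 = 6(s'(5) - Δ_3) = 48.
Solving: σ_0 = -67/28, σ_1 = 151/14, σ_2 = -67/4, σ_3 = -53/14, σ_4 = 725/28.
On [2, 3], with s_1(x) = a_1 + b_1·(x - 2) + c_1·(x - 2)² + d_1·(x - 2)³: c_1 = σ_1/2 = 151/28, d_1 = (σ_2 - σ_1)/(6h_1) = -257/56, b_1 = Δ_1 - h_1(2σ_1 + σ_2)/6 = 347/56.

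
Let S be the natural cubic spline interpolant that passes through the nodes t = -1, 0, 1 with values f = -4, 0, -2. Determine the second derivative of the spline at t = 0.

-9

Let M_i = S''(x_i). Step sizes h_i = 1, 1; slopes of the chords Δ_i = (y_(i+1) - y_i)/h_i = 4, -2.
  1·M_0 + 4·M_1 + 1·M_2 = 6(Δ_1 - Δ_0) = -36
Natural end conditions: M_0 = M_2 = 0.
Solving the tridiagonal system: M_0 = 0, M_1 = -9, M_2 = 0.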